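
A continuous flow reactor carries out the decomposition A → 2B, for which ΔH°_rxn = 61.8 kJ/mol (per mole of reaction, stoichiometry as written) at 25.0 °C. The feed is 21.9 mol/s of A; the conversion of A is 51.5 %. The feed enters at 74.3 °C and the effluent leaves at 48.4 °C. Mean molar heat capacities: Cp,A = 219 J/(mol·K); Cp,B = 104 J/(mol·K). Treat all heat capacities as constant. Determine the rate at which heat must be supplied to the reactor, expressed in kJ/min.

Q_in = 34200 kJ/min

Extent of reaction ξ = 0.515 × 21.9 = 11.278 mol/s
Reaction term: ξ·ΔH°_rxn = 11.278 × 61.8 = 697.01 kJ/s
Sensible, feed 74.3→25 °C: -236.45 kJ/s
Outlet flows (mol/s): A 10.621, B 22.557
Sensible, products 25→48.4 °C: 109.33 kJ/s
Q = ΔH = 569.89 kJ/s = 569.89 kW
Heat supplied = 34193 kJ/min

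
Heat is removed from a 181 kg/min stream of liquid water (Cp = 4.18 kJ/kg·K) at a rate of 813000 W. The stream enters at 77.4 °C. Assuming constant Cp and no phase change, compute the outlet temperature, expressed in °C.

Q = 813000 W = 48780 kJ/min
ΔT = Q/(ṁ·Cp) = 48780/(181×4.18) = 64.474 K
T_out = 77.4 − 64.474 = 12.926 °C

T_out = 12.9 °C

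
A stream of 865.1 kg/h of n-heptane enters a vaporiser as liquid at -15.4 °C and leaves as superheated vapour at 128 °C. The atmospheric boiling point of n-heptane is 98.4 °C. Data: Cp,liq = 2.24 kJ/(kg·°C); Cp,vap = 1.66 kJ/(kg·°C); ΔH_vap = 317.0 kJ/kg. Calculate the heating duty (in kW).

liquid -15.4→98.4 °C: 254.91 kJ/kg
vaporisation at 98.4 °C: 317 kJ/kg
vapour 98.4→128 °C: 49.136 kJ/kg
Δh = 254.91 + 317 + 49.136 = 621.05 kJ/kg
Q = ṁ·Δh = 865.1 kg/h × 621.05 kJ/kg = 537270 kJ/h
|Q| = 149.24 kW

Q = 149 kW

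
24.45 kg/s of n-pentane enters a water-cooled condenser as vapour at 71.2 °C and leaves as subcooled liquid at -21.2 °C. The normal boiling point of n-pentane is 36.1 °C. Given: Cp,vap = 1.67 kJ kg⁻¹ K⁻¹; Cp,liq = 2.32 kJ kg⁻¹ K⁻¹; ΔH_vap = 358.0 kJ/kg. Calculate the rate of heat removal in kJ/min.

vapour 71.2→36.1 °C: -58.617 kJ/kg
condensation at 36.1 °C: -358 kJ/kg
liquid 36.1→-21.2 °C: -132.94 kJ/kg
Δh = -58.617 + -358 + -132.94 = -549.55 kJ/kg
Q = ṁ·Δh = 24.45 kg/s × -549.55 kJ/kg = -13437 kJ/s
|Q| = 13437 kW = 806190 kJ/min

Q_c = 806000 kJ/min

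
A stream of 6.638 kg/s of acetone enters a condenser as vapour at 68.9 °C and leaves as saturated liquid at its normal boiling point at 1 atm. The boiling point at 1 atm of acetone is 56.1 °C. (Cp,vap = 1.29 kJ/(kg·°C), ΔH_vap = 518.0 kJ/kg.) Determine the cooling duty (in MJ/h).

Q_c = 12800 MJ/h

vapour 68.9→56.1 °C: -16.512 kJ/kg
condensation at 56.1 °C: -518 kJ/kg
Δh = -16.512 + -518 = -534.51 kJ/kg
Q = ṁ·Δh = 6.638 kg/s × -534.51 kJ/kg = -3548.1 kJ/s
|Q| = 3548.1 kW = 12773 MJ/h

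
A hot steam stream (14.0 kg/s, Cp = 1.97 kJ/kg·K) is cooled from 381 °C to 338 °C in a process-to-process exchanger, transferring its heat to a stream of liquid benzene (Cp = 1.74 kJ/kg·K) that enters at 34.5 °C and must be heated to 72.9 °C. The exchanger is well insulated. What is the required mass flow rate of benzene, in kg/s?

Heat released by hot stream: Q = 14.0 × 1.97 × (381 − 338) = 1185.9 kJ/s
Energy balance on cold side (adiabatic exchanger): Q = ṁ_c·Cp_c·(T_c,out − T_c,in)
ṁ_c = 1185.9 / [1.74 × (72.9 − 34.5)] = 17.749 kg/s

ṁ_c = 17.7 kg/s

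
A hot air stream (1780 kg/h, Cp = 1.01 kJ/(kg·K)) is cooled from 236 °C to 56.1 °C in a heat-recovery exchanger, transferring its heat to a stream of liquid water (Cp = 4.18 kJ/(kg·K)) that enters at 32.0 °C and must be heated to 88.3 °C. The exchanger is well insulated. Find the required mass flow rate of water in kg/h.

ṁ_c = 1370 kg/h

Heat released by hot stream: Q = 1780 × 1.01 × (236 − 56.1) = 323420 kJ/h
Energy balance on cold side (adiabatic exchanger): Q = ṁ_c·Cp_c·(T_c,out − T_c,in)
ṁ_c = 323420 / [4.18 × (88.3 − 32.0)] = 1374.3 kg/h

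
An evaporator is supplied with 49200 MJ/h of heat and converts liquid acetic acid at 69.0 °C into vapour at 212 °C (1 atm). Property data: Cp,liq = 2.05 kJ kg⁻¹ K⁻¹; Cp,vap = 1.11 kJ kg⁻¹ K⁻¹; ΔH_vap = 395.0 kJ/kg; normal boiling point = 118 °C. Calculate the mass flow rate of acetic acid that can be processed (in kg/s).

ṁ = 22.8 kg/s

Δh = 2.05×(118−69.0) + 395.0 + 1.11×(212−118) = 599.79 kJ/kg
Q = 49200 MJ/h = 13667 kJ/s = 13667 kJ/s
ṁ = Q/Δh = 13667 / 599.79 = 22.786 kg/s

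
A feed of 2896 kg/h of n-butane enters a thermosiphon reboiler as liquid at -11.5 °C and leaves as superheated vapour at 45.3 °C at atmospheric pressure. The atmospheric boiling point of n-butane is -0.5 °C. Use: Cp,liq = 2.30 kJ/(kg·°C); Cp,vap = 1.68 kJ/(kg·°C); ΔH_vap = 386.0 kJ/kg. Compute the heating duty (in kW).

Q = 393 kW

liquid -11.5→-0.5 °C: 25.3 kJ/kg
vaporisation at -0.5 °C: 386 kJ/kg
vapour -0.5→45.3 °C: 76.944 kJ/kg
Δh = 25.3 + 386 + 76.944 = 488.24 kJ/kg
Q = ṁ·Δh = 2896 kg/h × 488.24 kJ/kg = 1.414e+06 kJ/h
|Q| = 392.77 kW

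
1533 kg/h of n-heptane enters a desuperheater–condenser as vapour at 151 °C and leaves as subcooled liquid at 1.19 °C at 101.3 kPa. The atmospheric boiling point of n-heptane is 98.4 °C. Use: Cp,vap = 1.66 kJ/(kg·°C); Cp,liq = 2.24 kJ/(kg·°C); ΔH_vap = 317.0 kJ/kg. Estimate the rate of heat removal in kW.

vapour 151→98.4 °C: -87.316 kJ/kg
condensation at 98.4 °C: -317 kJ/kg
liquid 98.4→1.19 °C: -217.75 kJ/kg
Δh = -87.316 + -317 + -217.75 = -622.07 kJ/kg
Q = ṁ·Δh = 1533 kg/h × -622.07 kJ/kg = -953630 kJ/h
|Q| = 264.9 kW

Q_c = 265 kW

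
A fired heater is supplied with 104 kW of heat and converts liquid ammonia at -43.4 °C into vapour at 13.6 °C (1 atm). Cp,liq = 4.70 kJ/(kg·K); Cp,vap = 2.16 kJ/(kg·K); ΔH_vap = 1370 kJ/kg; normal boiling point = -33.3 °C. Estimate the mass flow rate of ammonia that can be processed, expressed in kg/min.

Δh = 4.70×(-33.3−-43.4) + 1370 + 2.16×(13.6−-33.3) = 1518.8 kJ/kg
Q = 104 kW = 104 kJ/s = 6240 kJ/min
ṁ = Q/Δh = 6240 / 1518.8 = 4.1086 kg/min

ṁ = 4.11 kg/min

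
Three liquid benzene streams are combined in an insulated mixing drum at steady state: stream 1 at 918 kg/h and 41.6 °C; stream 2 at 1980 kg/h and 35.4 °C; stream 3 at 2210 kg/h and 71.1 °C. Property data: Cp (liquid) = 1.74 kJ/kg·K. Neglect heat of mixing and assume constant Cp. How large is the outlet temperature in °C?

T_out = 52.0 °C

No heat crosses the boundary, so H_out = H_in.
T_out = Σ ṁᵢCp,ᵢTᵢ / Σ ṁᵢCp,ᵢ
      = 461820 / 8887.9 = 51.96 °C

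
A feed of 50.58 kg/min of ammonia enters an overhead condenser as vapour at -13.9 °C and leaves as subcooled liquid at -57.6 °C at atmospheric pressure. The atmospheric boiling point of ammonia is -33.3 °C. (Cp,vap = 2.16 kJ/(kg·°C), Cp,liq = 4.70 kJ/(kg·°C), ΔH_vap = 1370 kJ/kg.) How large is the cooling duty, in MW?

Q_c = 1.29 MW

vapour -13.9→-33.3 °C: -41.904 kJ/kg
condensation at -33.3 °C: -1370 kJ/kg
liquid -33.3→-57.6 °C: -114.21 kJ/kg
Δh = -41.904 + -1370 + -114.21 = -1526.1 kJ/kg
Q = ṁ·Δh = 50.58 kg/min × -1526.1 kJ/kg = -77191 kJ/min
|Q| = 1286.5 kW = 1.2865 MW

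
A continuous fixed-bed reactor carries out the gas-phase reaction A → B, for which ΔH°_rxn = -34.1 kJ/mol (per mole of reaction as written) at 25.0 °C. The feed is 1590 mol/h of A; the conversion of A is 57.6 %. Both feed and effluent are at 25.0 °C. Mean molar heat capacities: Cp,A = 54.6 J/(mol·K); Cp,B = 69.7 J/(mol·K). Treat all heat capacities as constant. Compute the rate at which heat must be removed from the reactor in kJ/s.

Extent of reaction ξ = 0.576 × 1590 = 915.84 mol/h
Reaction term: ξ·ΔH°_rxn = 915.84 × -34.1 = -31230 kJ/h
Q = ΔH = -31230 kJ/h = -8.675 kW
Heat removed = 8.675 kJ/s

Q_out = 8.68 kJ/s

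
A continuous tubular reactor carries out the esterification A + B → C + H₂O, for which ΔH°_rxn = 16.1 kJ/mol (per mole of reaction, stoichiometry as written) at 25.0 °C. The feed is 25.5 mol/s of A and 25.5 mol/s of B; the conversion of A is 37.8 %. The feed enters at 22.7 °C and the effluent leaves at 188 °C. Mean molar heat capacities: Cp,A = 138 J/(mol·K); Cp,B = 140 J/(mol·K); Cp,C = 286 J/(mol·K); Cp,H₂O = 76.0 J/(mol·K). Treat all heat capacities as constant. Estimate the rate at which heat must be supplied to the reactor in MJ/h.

Extent of reaction ξ = 0.378 × 25.5 = 9.639 mol/s
Reaction term: ξ·ΔH°_rxn = 9.639 × 16.1 = 155.19 kJ/s
Sensible, feed 22.7→25 °C: 16.305 kJ/s
Outlet flows (mol/s): A 15.861, B 15.861, C 9.639, H₂O 9.639
Sensible, products 25→188 °C: 1287.5 kJ/s
Q = ΔH = 1459 kJ/s = 1459 kW
Heat supplied = 5252.3 MJ/h

Q_in = 5250 MJ/h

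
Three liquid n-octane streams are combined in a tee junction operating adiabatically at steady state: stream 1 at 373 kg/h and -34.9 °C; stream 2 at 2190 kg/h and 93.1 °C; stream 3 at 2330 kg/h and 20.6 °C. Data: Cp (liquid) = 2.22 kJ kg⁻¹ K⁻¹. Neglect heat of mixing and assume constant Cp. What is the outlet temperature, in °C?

Adiabatic, steady state ⇒ Σ ṁᵢCp,ᵢ(T_out − Tᵢ) = 0
T_out = Σ ṁᵢCp,ᵢTᵢ / Σ ṁᵢCp,ᵢ
      = 530290 / 10862 = 48.819 °C

T_out = 48.8 °C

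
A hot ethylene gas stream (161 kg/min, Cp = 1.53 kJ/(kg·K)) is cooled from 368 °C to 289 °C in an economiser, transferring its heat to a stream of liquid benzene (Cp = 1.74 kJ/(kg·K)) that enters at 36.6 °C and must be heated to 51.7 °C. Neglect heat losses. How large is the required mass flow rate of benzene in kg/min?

Heat released by hot stream: Q = 161 × 1.53 × (368 − 289) = 19460 kJ/min
Energy balance on cold side (adiabatic exchanger): Q = ṁ_c·Cp_c·(T_c,out − T_c,in)
ṁ_c = 19460 / [1.74 × (51.7 − 36.6)] = 740.66 kg/min

ṁ_c = 741 kg/min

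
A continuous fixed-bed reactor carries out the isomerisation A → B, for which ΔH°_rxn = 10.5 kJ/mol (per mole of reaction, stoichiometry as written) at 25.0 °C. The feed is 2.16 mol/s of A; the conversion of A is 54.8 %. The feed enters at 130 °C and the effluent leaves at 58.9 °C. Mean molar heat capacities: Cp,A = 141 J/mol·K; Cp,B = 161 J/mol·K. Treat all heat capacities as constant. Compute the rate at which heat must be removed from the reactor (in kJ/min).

Q_out = 505 kJ/min

Extent of reaction ξ = 0.548 × 2.16 = 1.1837 mol/s
Reaction term: ξ·ΔH°_rxn = 1.1837 × 10.5 = 12.429 kJ/s
Sensible, feed 130→25 °C: -31.979 kJ/s
Outlet flows (mol/s): A 0.97632, B 1.1837
Sensible, products 25→58.9 °C: 11.127 kJ/s
Q = ΔH = -8.423 kJ/s = -8.423 kW
Heat removed = 505.38 kJ/min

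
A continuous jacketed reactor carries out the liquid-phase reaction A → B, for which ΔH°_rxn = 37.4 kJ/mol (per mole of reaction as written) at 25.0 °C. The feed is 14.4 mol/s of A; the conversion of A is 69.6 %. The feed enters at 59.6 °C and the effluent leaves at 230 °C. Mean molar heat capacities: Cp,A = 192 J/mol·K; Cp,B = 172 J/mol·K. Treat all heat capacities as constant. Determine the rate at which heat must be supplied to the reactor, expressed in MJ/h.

Extent of reaction ξ = 0.696 × 14.4 = 10.022 mol/s
Reaction term: ξ·ΔH°_rxn = 10.022 × 37.4 = 374.84 kJ/s
Sensible, feed 59.6→25 °C: -95.662 kJ/s
Outlet flows (mol/s): A 4.3776, B 10.022
Sensible, products 25→230 °C: 525.69 kJ/s
Q = ΔH = 804.87 kJ/s = 804.87 kW
Heat supplied = 2897.5 MJ/h

Q_in = 2900 MJ/h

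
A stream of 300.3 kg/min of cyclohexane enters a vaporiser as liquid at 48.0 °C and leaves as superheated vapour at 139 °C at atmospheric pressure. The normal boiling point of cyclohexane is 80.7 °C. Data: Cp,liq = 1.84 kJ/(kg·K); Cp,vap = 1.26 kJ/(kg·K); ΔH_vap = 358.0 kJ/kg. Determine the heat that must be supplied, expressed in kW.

liquid 48.0→80.7 °C: 60.168 kJ/kg
vaporisation at 80.7 °C: 358 kJ/kg
vapour 80.7→139 °C: 73.458 kJ/kg
Δh = 60.168 + 358 + 73.458 = 491.63 kJ/kg
Q = ṁ·Δh = 300.3 kg/min × 491.63 kJ/kg = 147640 kJ/min
|Q| = 2460.6 kW

Q = 2460 kW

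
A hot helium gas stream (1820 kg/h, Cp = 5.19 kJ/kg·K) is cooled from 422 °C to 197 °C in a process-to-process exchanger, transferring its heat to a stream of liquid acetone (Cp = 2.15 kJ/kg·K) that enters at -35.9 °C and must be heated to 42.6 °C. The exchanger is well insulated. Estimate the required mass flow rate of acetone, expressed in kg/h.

ṁ_c = 12600 kg/h

Heat released by hot stream: Q = 1820 × 5.19 × (422 − 197) = 2.1253e+06 kJ/h
Energy balance on cold side (adiabatic exchanger): Q = ṁ_c·Cp_c·(T_c,out − T_c,in)
ṁ_c = 2.1253e+06 / [2.15 × (42.6 − -35.9)] = 12593 kg/h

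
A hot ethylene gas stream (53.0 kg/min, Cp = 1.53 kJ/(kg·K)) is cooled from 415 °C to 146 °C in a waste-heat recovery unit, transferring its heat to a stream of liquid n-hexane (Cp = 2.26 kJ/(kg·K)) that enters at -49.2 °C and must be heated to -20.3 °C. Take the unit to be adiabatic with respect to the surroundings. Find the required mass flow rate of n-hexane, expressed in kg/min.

Heat released by hot stream: Q = 53.0 × 1.53 × (415 − 146) = 21813 kJ/min
Energy balance on cold side (adiabatic exchanger): Q = ṁ_c·Cp_c·(T_c,out − T_c,in)
ṁ_c = 21813 / [2.26 × (-20.3 − -49.2)] = 333.97 kg/min

ṁ_c = 334 kg/min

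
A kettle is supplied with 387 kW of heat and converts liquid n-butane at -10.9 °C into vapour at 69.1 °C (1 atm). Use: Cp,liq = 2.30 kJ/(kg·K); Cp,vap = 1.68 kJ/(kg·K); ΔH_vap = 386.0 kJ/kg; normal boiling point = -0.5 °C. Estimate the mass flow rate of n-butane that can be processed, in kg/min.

ṁ = 44.1 kg/min

Δh = 2.30×(-0.5−-10.9) + 386.0 + 1.68×(69.1−-0.5) = 526.85 kJ/kg
Q = 387 kW = 387 kJ/s = 23220 kJ/min
ṁ = Q/Δh = 23220 / 526.85 = 44.073 kg/min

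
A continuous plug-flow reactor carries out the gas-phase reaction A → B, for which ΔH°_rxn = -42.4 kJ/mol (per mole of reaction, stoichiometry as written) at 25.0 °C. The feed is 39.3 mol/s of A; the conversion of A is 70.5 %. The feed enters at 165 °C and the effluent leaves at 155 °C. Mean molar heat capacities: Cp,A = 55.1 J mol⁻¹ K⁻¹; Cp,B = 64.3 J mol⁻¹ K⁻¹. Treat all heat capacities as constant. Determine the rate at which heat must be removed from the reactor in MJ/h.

Extent of reaction ξ = 0.705 × 39.3 = 27.706 mol/s
Reaction term: ξ·ΔH°_rxn = 27.706 × -42.4 = -1174.8 kJ/s
Sensible, feed 165→25 °C: -303.16 kJ/s
Outlet flows (mol/s): A 11.594, B 27.706
Sensible, products 25→155 °C: 314.64 kJ/s
Q = ΔH = -1163.3 kJ/s = -1163.3 kW
Heat removed = 4187.8 MJ/h

Q_out = 4190 MJ/h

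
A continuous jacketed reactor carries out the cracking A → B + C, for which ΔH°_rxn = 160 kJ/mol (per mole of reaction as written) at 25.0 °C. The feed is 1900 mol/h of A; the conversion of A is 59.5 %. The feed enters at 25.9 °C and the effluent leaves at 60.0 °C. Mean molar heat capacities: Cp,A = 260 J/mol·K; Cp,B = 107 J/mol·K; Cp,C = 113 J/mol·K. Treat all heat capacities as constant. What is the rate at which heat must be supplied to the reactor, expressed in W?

Q_in = 54500 W

Extent of reaction ξ = 0.595 × 1900 = 1130.5 mol/h
Reaction term: ξ·ΔH°_rxn = 1130.5 × 160 = 180880 kJ/h
Sensible, feed 25.9→25 °C: -444.6 kJ/h
Outlet flows (mol/h): A 769.5, B 1130.5, C 1130.5
Sensible, products 25→60.0 °C: 15707 kJ/h
Q = ΔH = 196140 kJ/h = 54.484 kW
Heat supplied = 54484 W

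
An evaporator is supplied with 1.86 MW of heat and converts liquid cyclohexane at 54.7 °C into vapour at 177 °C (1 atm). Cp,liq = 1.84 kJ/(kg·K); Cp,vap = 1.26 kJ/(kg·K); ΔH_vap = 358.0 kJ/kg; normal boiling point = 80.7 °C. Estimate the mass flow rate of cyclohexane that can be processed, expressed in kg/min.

Δh = 1.84×(80.7−54.7) + 358.0 + 1.26×(177−80.7) = 527.18 kJ/kg
Q = 1.86 MW = 1860 kJ/s = 111600 kJ/min
ṁ = Q/Δh = 111600 / 527.18 = 211.69 kg/min

ṁ = 212 kg/min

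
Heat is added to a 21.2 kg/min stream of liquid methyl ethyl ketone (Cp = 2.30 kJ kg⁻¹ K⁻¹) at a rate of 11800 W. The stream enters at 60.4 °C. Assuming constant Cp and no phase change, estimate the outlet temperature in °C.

T_out = 74.9 °C

Q = 11800 W = 708 kJ/min
ΔT = Q/(ṁ·Cp) = 708/(21.2×2.30) = 14.52 K
T_out = 60.4 + 14.52 = 74.92 °C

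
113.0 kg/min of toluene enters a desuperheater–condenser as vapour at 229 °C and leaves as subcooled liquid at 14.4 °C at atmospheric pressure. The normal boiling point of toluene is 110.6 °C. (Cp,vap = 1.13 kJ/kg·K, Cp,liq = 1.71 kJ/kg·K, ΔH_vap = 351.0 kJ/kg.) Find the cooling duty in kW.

vapour 229→110.6 °C: -133.79 kJ/kg
condensation at 110.6 °C: -351 kJ/kg
liquid 110.6→14.4 °C: -164.5 kJ/kg
Δh = -133.79 + -351 + -164.5 = -649.29 kJ/kg
Q = ṁ·Δh = 113.0 kg/min × -649.29 kJ/kg = -73370 kJ/min
|Q| = 1222.8 kW

Q_c = 1220 kW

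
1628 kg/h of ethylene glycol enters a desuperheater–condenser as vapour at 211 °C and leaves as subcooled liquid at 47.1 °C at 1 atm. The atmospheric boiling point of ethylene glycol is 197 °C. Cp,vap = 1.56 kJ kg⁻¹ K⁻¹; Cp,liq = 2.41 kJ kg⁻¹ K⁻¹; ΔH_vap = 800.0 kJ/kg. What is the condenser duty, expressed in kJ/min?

Q_c = 32100 kJ/min

vapour 211→197 °C: -21.84 kJ/kg
condensation at 197 °C: -800 kJ/kg
liquid 197→47.1 °C: -361.26 kJ/kg
Δh = -21.84 + -800 + -361.26 = -1183.1 kJ/kg
Q = ṁ·Δh = 1628 kg/h × -1183.1 kJ/kg = -1.9261e+06 kJ/h
|Q| = 535.02 kW = 32101 kJ/min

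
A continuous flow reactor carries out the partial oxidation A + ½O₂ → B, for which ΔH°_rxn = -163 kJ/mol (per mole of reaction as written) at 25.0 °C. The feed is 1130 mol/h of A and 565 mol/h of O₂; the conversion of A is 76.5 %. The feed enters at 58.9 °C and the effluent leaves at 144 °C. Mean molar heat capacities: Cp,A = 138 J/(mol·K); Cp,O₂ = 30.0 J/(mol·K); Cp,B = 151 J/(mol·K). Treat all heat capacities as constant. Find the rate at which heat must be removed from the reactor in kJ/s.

Extent of reaction ξ = 0.765 × 1130 = 864.45 mol/h
Reaction term: ξ·ΔH°_rxn = 864.45 × -163 = -140910 kJ/h
Sensible, feed 58.9→25 °C: -5861 kJ/h
Outlet flows (mol/h): A 265.55, O₂ 132.77, B 864.45
Sensible, products 25→144 °C: 20368 kJ/h
Q = ΔH = -126400 kJ/h = -35.111 kW
Heat removed = 35.111 kJ/s

Q_out = 35.1 kJ/s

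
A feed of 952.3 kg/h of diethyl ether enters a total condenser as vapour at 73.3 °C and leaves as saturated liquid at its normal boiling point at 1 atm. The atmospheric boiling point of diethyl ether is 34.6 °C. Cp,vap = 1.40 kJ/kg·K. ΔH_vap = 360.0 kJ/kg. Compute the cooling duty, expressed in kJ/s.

vapour 73.3→34.6 °C: -54.18 kJ/kg
condensation at 34.6 °C: -360 kJ/kg
Δh = -54.18 + -360 = -414.18 kJ/kg
Q = ṁ·Δh = 952.3 kg/h × -414.18 kJ/kg = -394420 kJ/h
|Q| = 109.56 kW

Q_c = 110 kJ/s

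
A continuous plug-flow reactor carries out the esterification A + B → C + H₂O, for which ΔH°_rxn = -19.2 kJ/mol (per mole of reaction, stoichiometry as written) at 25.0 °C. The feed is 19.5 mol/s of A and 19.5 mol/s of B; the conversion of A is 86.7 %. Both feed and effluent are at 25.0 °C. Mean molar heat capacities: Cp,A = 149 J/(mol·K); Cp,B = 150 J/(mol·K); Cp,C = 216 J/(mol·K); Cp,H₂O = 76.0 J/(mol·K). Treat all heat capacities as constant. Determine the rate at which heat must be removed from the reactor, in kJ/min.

Extent of reaction ξ = 0.867 × 19.5 = 16.907 mol/s
Reaction term: ξ·ΔH°_rxn = 16.907 × -19.2 = -324.6 kJ/s
Q = ΔH = -324.6 kJ/s = -324.6 kW
Heat removed = 19476 kJ/min

Q_out = 19500 kJ/min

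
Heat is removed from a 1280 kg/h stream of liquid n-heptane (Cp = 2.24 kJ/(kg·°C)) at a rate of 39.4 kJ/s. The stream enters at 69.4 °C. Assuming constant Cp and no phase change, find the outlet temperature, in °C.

T_out = 19.9 °C

Q = 39.4 kJ/s = 141840 kJ/h
ΔT = Q/(ṁ·Cp) = 141840/(1280×2.24) = 49.47 K
T_out = 69.4 − 49.47 = 19.93 °C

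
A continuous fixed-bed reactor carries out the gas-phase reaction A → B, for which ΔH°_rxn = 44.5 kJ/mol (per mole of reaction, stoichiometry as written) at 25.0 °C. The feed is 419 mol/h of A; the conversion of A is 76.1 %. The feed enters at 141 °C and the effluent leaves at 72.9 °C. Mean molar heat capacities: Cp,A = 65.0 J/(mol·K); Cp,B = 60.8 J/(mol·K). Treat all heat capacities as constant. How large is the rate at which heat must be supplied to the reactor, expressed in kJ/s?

Extent of reaction ξ = 0.761 × 419 = 318.86 mol/h
Reaction term: ξ·ΔH°_rxn = 318.86 × 44.5 = 14189 kJ/h
Sensible, feed 141→25 °C: -3159.3 kJ/h
Outlet flows (mol/h): A 100.14, B 318.86
Sensible, products 25→72.9 °C: 1240.4 kJ/h
Q = ΔH = 12270 kJ/h = 3.4084 kW
Heat supplied = 3.4084 kJ/s

Q_in = 3.41 kJ/s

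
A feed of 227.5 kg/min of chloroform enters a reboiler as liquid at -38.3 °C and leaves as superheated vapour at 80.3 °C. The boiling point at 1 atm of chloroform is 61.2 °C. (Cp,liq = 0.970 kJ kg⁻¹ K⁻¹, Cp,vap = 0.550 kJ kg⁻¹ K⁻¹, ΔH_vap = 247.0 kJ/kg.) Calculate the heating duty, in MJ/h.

Q = 4830 MJ/h

liquid -38.3→61.2 °C: 96.515 kJ/kg
vaporisation at 61.2 °C: 247 kJ/kg
vapour 61.2→80.3 °C: 10.505 kJ/kg
Δh = 96.515 + 247 + 10.505 = 354.02 kJ/kg
Q = ṁ·Δh = 227.5 kg/min × 354.02 kJ/kg = 80540 kJ/min
|Q| = 1342.3 kW = 4832.4 MJ/h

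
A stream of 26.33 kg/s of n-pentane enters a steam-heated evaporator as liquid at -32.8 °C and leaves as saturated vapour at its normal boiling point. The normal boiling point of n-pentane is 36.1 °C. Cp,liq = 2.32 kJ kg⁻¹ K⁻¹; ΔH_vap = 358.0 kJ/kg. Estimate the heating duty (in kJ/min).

liquid -32.8→36.1 °C: 159.85 kJ/kg
vaporisation at 36.1 °C: 358 kJ/kg
Δh = 159.85 + 358 = 517.85 kJ/kg
Q = ṁ·Δh = 26.33 kg/s × 517.85 kJ/kg = 13635 kJ/s
|Q| = 13635 kW = 818100 kJ/min

Q = 818000 kJ/min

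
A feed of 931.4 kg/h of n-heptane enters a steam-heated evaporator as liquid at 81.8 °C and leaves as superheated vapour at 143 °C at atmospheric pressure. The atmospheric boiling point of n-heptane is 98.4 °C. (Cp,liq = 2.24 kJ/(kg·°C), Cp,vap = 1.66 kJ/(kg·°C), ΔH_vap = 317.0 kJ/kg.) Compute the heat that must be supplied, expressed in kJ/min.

liquid 81.8→98.4 °C: 37.184 kJ/kg
vaporisation at 98.4 °C: 317 kJ/kg
vapour 98.4→143 °C: 74.036 kJ/kg
Δh = 37.184 + 317 + 74.036 = 428.22 kJ/kg
Q = ṁ·Δh = 931.4 kg/h × 428.22 kJ/kg = 398840 kJ/h
|Q| = 110.79 kW = 6647.4 kJ/min

Q = 6650 kJ/min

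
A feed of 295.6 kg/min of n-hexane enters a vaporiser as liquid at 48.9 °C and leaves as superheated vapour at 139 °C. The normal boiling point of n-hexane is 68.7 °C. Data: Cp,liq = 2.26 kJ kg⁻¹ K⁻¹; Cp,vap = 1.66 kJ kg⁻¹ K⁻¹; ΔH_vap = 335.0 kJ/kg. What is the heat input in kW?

liquid 48.9→68.7 °C: 44.748 kJ/kg
vaporisation at 68.7 °C: 335 kJ/kg
vapour 68.7→139 °C: 116.7 kJ/kg
Δh = 44.748 + 335 + 116.7 = 496.45 kJ/kg
Q = ṁ·Δh = 295.6 kg/min × 496.45 kJ/kg = 146750 kJ/min
|Q| = 2445.8 kW

Q = 2450 kW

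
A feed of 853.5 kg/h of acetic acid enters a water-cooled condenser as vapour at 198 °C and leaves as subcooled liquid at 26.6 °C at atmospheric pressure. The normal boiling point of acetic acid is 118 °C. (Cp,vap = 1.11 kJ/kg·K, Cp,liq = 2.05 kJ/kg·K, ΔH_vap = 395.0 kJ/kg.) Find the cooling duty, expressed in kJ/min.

Q_c = 9550 kJ/min

vapour 198→118 °C: -88.8 kJ/kg
condensation at 118 °C: -395 kJ/kg
liquid 118→26.6 °C: -187.37 kJ/kg
Δh = -88.8 + -395 + -187.37 = -671.17 kJ/kg
Q = ṁ·Δh = 853.5 kg/h × -671.17 kJ/kg = -572840 kJ/h
|Q| = 159.12 kW = 9547.4 kJ/min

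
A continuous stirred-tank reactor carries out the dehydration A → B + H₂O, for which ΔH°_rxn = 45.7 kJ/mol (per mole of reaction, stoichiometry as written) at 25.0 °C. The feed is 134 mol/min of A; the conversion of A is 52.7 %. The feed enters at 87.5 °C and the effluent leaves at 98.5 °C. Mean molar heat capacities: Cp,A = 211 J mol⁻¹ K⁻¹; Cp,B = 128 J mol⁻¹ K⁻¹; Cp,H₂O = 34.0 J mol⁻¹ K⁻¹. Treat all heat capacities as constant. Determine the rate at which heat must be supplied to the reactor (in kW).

Q_in = 54.7 kW

Extent of reaction ξ = 0.527 × 134 = 70.618 mol/min
Reaction term: ξ·ΔH°_rxn = 70.618 × 45.7 = 3227.2 kJ/min
Sensible, feed 87.5→25 °C: -1767.1 kJ/min
Outlet flows (mol/min): A 63.382, B 70.618, H₂O 70.618
Sensible, products 25→98.5 °C: 1823.8 kJ/min
Q = ΔH = 3283.9 kJ/min = 54.732 kW
Heat supplied = 54.732 kW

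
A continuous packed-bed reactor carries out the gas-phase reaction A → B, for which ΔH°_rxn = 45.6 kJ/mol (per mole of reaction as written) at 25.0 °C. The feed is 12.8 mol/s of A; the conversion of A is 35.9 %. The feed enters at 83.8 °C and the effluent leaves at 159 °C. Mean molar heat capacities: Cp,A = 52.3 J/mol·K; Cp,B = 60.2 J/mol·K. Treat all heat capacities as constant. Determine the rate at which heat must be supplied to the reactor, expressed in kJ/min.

Extent of reaction ξ = 0.359 × 12.8 = 4.5952 mol/s
Reaction term: ξ·ΔH°_rxn = 4.5952 × 45.6 = 209.54 kJ/s
Sensible, feed 83.8→25 °C: -39.363 kJ/s
Outlet flows (mol/s): A 8.2048, B 4.5952
Sensible, products 25→159 °C: 94.569 kJ/s
Q = ΔH = 264.75 kJ/s = 264.75 kW
Heat supplied = 15885 kJ/min

Q_in = 15900 kJ/min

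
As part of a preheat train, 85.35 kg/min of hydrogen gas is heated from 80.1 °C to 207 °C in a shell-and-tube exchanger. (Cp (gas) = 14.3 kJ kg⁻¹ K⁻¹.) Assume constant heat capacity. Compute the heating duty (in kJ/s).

Q = ṁ·Cp·ΔT = 85.35 × 14.3 × (207 − 80.1) = 154880 kJ/min
Converting: 154880 / 60 s = 2581.4 kW

Q = 2580 kJ/s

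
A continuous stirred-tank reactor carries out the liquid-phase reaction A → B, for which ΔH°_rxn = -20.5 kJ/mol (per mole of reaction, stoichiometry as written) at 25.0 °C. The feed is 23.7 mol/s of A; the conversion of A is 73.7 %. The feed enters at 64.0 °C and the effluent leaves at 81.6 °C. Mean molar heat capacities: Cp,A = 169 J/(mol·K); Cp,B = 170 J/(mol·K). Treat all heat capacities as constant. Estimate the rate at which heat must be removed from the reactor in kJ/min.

Q_out = 17200 kJ/min

Extent of reaction ξ = 0.737 × 23.7 = 17.467 mol/s
Reaction term: ξ·ΔH°_rxn = 17.467 × -20.5 = -358.07 kJ/s
Sensible, feed 64.0→25 °C: -156.21 kJ/s
Outlet flows (mol/s): A 6.2331, B 17.467
Sensible, products 25→81.6 °C: 227.69 kJ/s
Q = ΔH = -286.59 kJ/s = -286.59 kW
Heat removed = 17195 kJ/min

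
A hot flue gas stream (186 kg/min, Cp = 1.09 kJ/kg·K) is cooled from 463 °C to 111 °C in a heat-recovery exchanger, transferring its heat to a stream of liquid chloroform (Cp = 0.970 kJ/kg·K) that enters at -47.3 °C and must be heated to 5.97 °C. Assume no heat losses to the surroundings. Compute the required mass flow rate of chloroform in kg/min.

Heat released by hot stream: Q = 186 × 1.09 × (463 − 111) = 71364 kJ/min
Energy balance on cold side (adiabatic exchanger): Q = ṁ_c·Cp_c·(T_c,out − T_c,in)
ṁ_c = 71364 / [0.970 × (5.97 − -47.3)] = 1381.1 kg/min

ṁ_c = 1380 kg/min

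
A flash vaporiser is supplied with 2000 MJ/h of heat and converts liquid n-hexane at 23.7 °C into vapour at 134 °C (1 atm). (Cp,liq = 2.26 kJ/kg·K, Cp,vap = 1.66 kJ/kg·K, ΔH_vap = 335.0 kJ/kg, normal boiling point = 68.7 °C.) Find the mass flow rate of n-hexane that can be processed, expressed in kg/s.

Δh = 2.26×(68.7−23.7) + 335.0 + 1.66×(134−68.7) = 545.1 kJ/kg
Q = 2000 MJ/h = 555.56 kJ/s = 555.56 kJ/s
ṁ = Q/Δh = 555.56 / 545.1 = 1.0192 kg/s

ṁ = 1.02 kg/s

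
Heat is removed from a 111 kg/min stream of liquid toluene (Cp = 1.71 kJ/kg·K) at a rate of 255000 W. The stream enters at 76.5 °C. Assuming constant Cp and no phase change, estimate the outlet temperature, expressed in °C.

Q = 255000 W = 15300 kJ/min
ΔT = Q/(ṁ·Cp) = 15300/(111×1.71) = 80.607 K
T_out = 76.5 − 80.607 = -4.1069 °C

T_out = -4.11 °C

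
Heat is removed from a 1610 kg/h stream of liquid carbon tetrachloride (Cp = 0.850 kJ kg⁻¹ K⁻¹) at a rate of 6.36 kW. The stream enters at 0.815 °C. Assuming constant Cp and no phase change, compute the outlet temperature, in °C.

T_out = -15.9 °C

Q = 6.36 kW = 22896 kJ/h
ΔT = Q/(ṁ·Cp) = 22896/(1610×0.850) = 16.731 K
T_out = 0.815 − 16.731 = -15.916 °C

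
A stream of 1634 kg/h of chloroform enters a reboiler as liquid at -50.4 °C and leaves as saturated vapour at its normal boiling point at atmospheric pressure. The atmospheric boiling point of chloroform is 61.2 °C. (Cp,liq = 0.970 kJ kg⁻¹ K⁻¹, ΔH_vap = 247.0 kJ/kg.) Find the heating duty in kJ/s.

Q = 161 kJ/s

liquid -50.4→61.2 °C: 108.25 kJ/kg
vaporisation at 61.2 °C: 247 kJ/kg
Δh = 108.25 + 247 = 355.25 kJ/kg
Q = ṁ·Δh = 1634 kg/h × 355.25 kJ/kg = 580480 kJ/h
|Q| = 161.24 kW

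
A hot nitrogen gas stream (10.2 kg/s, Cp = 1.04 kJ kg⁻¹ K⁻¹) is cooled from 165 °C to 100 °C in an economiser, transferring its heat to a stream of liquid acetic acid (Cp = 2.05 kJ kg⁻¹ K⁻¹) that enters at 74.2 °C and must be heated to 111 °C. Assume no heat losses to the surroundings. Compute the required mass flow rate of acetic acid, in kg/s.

Heat released by hot stream: Q = 10.2 × 1.04 × (165 − 100) = 689.52 kJ/s
Energy balance on cold side (adiabatic exchanger): Q = ṁ_c·Cp_c·(T_c,out − T_c,in)
ṁ_c = 689.52 / [2.05 × (111 − 74.2)] = 9.14 kg/s

ṁ_c = 9.14 kg/s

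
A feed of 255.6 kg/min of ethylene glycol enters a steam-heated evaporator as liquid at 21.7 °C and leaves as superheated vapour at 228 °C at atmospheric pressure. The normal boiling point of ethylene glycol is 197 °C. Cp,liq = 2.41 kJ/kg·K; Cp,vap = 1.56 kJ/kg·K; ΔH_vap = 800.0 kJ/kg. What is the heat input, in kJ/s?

liquid 21.7→197 °C: 422.47 kJ/kg
vaporisation at 197 °C: 800 kJ/kg
vapour 197→228 °C: 48.36 kJ/kg
Δh = 422.47 + 800 + 48.36 = 1270.8 kJ/kg
Q = ṁ·Δh = 255.6 kg/min × 1270.8 kJ/kg = 324820 kJ/min
|Q| = 5413.7 kW

Q = 5410 kJ/s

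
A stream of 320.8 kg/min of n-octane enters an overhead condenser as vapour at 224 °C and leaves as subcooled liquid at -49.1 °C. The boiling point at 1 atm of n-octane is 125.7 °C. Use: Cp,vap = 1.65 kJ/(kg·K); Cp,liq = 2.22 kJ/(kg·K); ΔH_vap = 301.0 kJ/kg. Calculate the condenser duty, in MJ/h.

Q_c = 16400 MJ/h

vapour 224→125.7 °C: -162.19 kJ/kg
condensation at 125.7 °C: -301 kJ/kg
liquid 125.7→-49.1 °C: -388.06 kJ/kg
Δh = -162.19 + -301 + -388.06 = -851.25 kJ/kg
Q = ṁ·Δh = 320.8 kg/min × -851.25 kJ/kg = -273080 kJ/min
|Q| = 4551.4 kW = 16385 MJ/h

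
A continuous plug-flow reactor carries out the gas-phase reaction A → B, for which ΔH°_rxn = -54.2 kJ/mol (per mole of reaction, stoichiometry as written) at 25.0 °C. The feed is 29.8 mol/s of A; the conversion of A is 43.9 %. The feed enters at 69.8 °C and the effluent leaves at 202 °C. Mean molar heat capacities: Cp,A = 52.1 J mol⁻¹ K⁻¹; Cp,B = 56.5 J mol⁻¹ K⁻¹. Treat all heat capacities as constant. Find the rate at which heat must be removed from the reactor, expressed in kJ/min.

Extent of reaction ξ = 0.439 × 29.8 = 13.082 mol/s
Reaction term: ξ·ΔH°_rxn = 13.082 × -54.2 = -709.06 kJ/s
Sensible, feed 69.8→25 °C: -69.556 kJ/s
Outlet flows (mol/s): A 16.718, B 13.082
Sensible, products 25→202 °C: 285 kJ/s
Q = ΔH = -493.62 kJ/s = -493.62 kW
Heat removed = 29617 kJ/min

Q_out = 29600 kJ/min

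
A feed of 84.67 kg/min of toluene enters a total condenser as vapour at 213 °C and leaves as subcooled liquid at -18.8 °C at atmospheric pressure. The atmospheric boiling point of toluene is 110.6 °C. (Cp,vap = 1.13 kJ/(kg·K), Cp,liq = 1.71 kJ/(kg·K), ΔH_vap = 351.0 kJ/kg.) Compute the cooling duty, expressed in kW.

vapour 213→110.6 °C: -115.71 kJ/kg
condensation at 110.6 °C: -351 kJ/kg
liquid 110.6→-18.8 °C: -221.27 kJ/kg
Δh = -115.71 + -351 + -221.27 = -687.99 kJ/kg
Q = ṁ·Δh = 84.67 kg/min × -687.99 kJ/kg = -58252 kJ/min
|Q| = 970.86 kW

Q_c = 971 kW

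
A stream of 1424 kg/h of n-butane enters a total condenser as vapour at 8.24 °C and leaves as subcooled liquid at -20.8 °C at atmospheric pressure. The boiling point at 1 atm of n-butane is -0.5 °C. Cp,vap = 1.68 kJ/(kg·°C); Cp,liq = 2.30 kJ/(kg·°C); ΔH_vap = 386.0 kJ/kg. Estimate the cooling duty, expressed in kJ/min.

Q_c = 10600 kJ/min

vapour 8.24→-0.5 °C: -14.683 kJ/kg
condensation at -0.5 °C: -386 kJ/kg
liquid -0.5→-20.8 °C: -46.69 kJ/kg
Δh = -14.683 + -386 + -46.69 = -447.37 kJ/kg
Q = ṁ·Δh = 1424 kg/h × -447.37 kJ/kg = -637060 kJ/h
|Q| = 176.96 kW = 10618 kJ/min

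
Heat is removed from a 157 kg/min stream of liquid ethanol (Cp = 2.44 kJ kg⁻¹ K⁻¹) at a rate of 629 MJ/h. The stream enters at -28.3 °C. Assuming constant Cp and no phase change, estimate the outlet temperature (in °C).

Q = 629 MJ/h = 10483 kJ/min
ΔT = Q/(ṁ·Cp) = 10483/(157×2.44) = 27.366 K
T_out = -28.3 − 27.366 = -55.666 °C

T_out = -55.7 °C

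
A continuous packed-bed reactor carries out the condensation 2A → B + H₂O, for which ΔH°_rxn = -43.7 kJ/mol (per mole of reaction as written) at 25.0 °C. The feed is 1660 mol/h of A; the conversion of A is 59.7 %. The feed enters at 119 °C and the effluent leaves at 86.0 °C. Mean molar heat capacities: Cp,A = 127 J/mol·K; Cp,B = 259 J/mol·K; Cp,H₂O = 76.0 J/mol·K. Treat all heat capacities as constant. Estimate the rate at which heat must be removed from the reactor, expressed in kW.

Q_out = 7.27 kW

Extent of reaction ξ = 0.597 × 1660 / 2 = 495.51 mol/h
Reaction term: ξ·ΔH°_rxn = 495.51 × -43.7 = -21654 kJ/h
Sensible, feed 119→25 °C: -19817 kJ/h
Outlet flows (mol/h): A 668.98, B 495.51, H₂O 495.51
Sensible, products 25→86.0 °C: 15308 kJ/h
Q = ΔH = -26163 kJ/h = -7.2674 kW
Heat removed = 7.2674 kW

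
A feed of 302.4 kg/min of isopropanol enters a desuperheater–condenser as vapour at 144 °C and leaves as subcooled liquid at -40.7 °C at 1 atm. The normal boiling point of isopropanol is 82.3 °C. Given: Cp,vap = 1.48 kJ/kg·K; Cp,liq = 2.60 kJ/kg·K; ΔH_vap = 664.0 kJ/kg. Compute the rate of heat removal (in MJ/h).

Q_c = 19500 MJ/h

vapour 144→82.3 °C: -91.316 kJ/kg
condensation at 82.3 °C: -664 kJ/kg
liquid 82.3→-40.7 °C: -319.8 kJ/kg
Δh = -91.316 + -664 + -319.8 = -1075.1 kJ/kg
Q = ṁ·Δh = 302.4 kg/min × -1075.1 kJ/kg = -325120 kJ/min
|Q| = 5418.6 kW = 19507 MJ/h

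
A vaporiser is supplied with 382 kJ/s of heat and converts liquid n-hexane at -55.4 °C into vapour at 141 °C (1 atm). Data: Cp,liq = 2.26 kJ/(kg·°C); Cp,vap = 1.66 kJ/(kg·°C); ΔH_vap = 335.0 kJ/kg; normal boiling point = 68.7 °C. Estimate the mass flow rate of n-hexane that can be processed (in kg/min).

ṁ = 31.2 kg/min

Δh = 2.26×(68.7−-55.4) + 335.0 + 1.66×(141−68.7) = 735.48 kJ/kg
Q = 382 kJ/s = 382 kJ/s = 22920 kJ/min
ṁ = Q/Δh = 22920 / 735.48 = 31.163 kg/min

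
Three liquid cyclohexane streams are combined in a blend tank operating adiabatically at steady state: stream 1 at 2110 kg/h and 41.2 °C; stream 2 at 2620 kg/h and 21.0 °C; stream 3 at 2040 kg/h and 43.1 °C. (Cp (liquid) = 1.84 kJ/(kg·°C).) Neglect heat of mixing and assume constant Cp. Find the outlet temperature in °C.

Energy balance with Q = 0: Σ ṁᵢCp,ᵢ(T_out − Tᵢ) = 0
T_out = Σ ṁᵢCp,ᵢTᵢ / Σ ṁᵢCp,ᵢ
      = 422970 / 12457 = 33.955 °C

T_out = 34.0 °C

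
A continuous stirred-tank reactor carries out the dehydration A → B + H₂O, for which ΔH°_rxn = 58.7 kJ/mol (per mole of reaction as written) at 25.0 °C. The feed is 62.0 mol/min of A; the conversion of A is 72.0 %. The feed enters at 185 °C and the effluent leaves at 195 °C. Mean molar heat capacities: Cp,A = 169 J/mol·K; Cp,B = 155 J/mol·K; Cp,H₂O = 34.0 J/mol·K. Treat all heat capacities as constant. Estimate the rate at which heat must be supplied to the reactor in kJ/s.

Q_in = 47.9 kJ/s

Extent of reaction ξ = 0.720 × 62.0 = 44.64 mol/min
Reaction term: ξ·ΔH°_rxn = 44.64 × 58.7 = 2620.4 kJ/min
Sensible, feed 185→25 °C: -1676.5 kJ/min
Outlet flows (mol/min): A 17.36, B 44.64, H₂O 44.64
Sensible, products 25→195 °C: 1933 kJ/min
Q = ΔH = 2876.9 kJ/min = 47.949 kW
Heat supplied = 47.949 kJ/s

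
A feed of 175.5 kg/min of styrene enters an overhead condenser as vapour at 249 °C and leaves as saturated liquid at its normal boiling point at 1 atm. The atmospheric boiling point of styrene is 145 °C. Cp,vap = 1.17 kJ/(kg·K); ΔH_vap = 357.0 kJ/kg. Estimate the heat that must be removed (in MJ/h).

Q_c = 5040 MJ/h

vapour 249→145 °C: -121.68 kJ/kg
condensation at 145 °C: -357 kJ/kg
Δh = -121.68 + -357 = -478.68 kJ/kg
Q = ṁ·Δh = 175.5 kg/min × -478.68 kJ/kg = -84008 kJ/min
|Q| = 1400.1 kW = 5040.5 MJ/h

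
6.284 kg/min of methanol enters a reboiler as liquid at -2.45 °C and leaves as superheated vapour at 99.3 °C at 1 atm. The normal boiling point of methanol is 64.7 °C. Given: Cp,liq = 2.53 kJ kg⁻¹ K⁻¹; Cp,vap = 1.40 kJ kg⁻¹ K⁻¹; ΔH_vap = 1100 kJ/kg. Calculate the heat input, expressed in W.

liquid -2.45→64.7 °C: 169.89 kJ/kg
vaporisation at 64.7 °C: 1100 kJ/kg
vapour 64.7→99.3 °C: 48.44 kJ/kg
Δh = 169.89 + 1100 + 48.44 = 1318.3 kJ/kg
Q = ṁ·Δh = 6.284 kg/min × 1318.3 kJ/kg = 8284.4 kJ/min
|Q| = 138.07 kW = 138070 W

Q = 138000 W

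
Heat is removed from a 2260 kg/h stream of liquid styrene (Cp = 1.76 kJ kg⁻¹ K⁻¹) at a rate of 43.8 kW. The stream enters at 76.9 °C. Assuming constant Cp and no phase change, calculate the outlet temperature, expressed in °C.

Q = 43.8 kW = 157680 kJ/h
ΔT = Q/(ṁ·Cp) = 157680/(2260×1.76) = 39.642 K
T_out = 76.9 − 39.642 = 37.258 °C

T_out = 37.3 °C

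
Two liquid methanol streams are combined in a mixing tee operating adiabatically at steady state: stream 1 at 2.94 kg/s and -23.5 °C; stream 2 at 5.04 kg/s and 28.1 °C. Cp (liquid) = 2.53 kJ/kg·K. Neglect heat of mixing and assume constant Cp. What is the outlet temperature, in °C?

T_out = 9.09 °C

Adiabatic, steady state ⇒ Σ ṁᵢCp,ᵢ(T_out − Tᵢ) = 0
T_out = Σ ṁᵢCp,ᵢTᵢ / Σ ṁᵢCp,ᵢ
      = 183.51 / 20.189 = 9.0895 °C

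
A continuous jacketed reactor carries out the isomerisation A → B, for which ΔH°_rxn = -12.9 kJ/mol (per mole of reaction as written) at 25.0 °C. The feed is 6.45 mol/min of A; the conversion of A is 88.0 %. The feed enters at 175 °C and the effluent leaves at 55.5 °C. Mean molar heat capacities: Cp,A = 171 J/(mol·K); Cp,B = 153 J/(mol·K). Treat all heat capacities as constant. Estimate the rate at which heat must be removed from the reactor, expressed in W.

Q_out = 3470 W

Extent of reaction ξ = 0.880 × 6.45 = 5.676 mol/min
Reaction term: ξ·ΔH°_rxn = 5.676 × -12.9 = -73.22 kJ/min
Sensible, feed 175→25 °C: -165.44 kJ/min
Outlet flows (mol/min): A 0.774, B 5.676
Sensible, products 25→55.5 °C: 30.524 kJ/min
Q = ΔH = -208.14 kJ/min = -3.469 kW
Heat removed = 3469 W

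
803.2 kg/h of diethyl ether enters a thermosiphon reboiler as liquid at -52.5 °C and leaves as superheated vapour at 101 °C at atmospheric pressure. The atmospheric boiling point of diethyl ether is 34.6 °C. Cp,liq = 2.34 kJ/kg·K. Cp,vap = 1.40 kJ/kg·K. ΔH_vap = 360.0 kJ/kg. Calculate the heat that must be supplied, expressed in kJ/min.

Q = 8790 kJ/min

liquid -52.5→34.6 °C: 203.81 kJ/kg
vaporisation at 34.6 °C: 360 kJ/kg
vapour 34.6→101 °C: 92.96 kJ/kg
Δh = 203.81 + 360 + 92.96 = 656.77 kJ/kg
Q = ṁ·Δh = 803.2 kg/h × 656.77 kJ/kg = 527520 kJ/h
|Q| = 146.53 kW = 8792 kJ/min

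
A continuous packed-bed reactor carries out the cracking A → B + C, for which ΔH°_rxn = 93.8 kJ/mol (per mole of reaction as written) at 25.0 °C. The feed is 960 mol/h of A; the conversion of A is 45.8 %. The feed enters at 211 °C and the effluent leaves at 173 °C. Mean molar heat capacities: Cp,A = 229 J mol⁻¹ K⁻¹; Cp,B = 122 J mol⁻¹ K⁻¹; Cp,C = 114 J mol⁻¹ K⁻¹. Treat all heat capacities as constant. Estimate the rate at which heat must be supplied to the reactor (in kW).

Extent of reaction ξ = 0.458 × 960 = 439.68 mol/h
Reaction term: ξ·ΔH°_rxn = 439.68 × 93.8 = 41242 kJ/h
Sensible, feed 211→25 °C: -40890 kJ/h
Outlet flows (mol/h): A 520.32, B 439.68, C 439.68
Sensible, products 25→173 °C: 32992 kJ/h
Q = ΔH = 33344 kJ/h = 9.2621 kW
Heat supplied = 9.2621 kW

Q_in = 9.26 kW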